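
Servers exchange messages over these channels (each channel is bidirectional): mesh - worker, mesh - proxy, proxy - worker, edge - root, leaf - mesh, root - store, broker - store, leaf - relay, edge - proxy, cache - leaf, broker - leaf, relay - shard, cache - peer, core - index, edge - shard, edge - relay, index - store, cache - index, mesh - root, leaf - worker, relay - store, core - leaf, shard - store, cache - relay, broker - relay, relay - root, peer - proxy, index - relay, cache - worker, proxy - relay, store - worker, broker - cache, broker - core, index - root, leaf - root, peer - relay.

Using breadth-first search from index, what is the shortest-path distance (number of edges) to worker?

2

Level 0: index
Level 1: cache, core, relay, root, store
Level 2: broker, edge, leaf, mesh, peer, proxy, shard, worker
worker first appears at level 2.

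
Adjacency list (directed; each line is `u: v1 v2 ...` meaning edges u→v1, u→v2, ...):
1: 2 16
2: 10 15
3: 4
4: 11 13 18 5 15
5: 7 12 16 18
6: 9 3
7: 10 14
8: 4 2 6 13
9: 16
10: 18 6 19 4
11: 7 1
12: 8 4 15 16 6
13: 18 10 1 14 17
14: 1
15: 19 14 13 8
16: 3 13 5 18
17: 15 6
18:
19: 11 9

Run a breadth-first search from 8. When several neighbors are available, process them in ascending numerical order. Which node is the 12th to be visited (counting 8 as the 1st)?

9

Visit 8; enqueue 2, 4, 6, 13 → queue [2, 4, 6, 13]
Visit 2; enqueue 10, 15 → queue [4, 6, 13, 10, 15]
Visit 4; enqueue 5, 11, 18 → queue [6, 13, 10, 15, 5, 11, 18]
Visit 6; enqueue 3, 9 → queue [13, 10, 15, 5, 11, 18, 3, 9]
Visit 13; enqueue 1, 14, 17 → queue [10, 15, 5, 11, 18, 3, 9, 1, 14, 17]
Visit 10; enqueue 19 → queue [15, 5, 11, 18, 3, 9, 1, 14, 17, 19]
Visit 15 → queue [5, 11, 18, 3, 9, 1, 14, 17, 19]
Visit 5; enqueue 7, 12, 16 → queue [11, 18, 3, 9, 1, 14, 17, 19, 7, 12, 16]
Visit 11 → queue [18, 3, 9, 1, 14, 17, 19, 7, 12, 16]
Visit 18 → queue [3, 9, 1, 14, 17, 19, 7, 12, 16]
Visit 3 → queue [9, 1, 14, 17, 19, 7, 12, 16]
Visit 9 → queue [1, 14, 17, 19, 7, 12, 16]
Visit 1 → queue [14, 17, 19, 7, 12, 16]
Visit 14 → queue [17, 19, 7, 12, 16]
Visit 17 → queue [19, 7, 12, 16]
Visit 19 → queue [7, 12, 16]
Visit 7 → queue [12, 16]
Visit 12 → queue [16]
Visit 16 → queue []

Visit order: 8, 2, 4, 6, 13, 10, 15, 5, 11, 18, 3, 9, 1, 14, 17, 19, 7, 12, 16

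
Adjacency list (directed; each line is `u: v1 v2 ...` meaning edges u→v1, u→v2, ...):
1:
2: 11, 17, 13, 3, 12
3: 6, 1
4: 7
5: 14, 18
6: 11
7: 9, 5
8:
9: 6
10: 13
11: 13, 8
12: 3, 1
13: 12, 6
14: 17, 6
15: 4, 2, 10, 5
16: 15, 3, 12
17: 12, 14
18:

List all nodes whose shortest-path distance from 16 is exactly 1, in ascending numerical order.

Level 0: 16
Level 1: 3, 12, 15
Level 2: 1, 2, 4, 5, 6, 10
Level 3: 7, 11, 13, 14, 17, 18
Level 4: 8, 9

3, 12, 15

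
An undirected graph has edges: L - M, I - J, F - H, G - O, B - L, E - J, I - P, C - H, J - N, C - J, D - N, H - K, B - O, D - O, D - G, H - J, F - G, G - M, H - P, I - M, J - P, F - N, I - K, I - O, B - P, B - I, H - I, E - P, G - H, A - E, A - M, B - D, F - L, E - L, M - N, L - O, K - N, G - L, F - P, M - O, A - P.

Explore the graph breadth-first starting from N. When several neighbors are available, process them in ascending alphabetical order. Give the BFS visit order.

N → D → F → J → K → M → B → G → O → H → L → P → C → E → I → A

Visit N; enqueue D, F, J, K, M → queue [D, F, J, K, M]
Visit D; enqueue B, G, O → queue [F, J, K, M, B, G, O]
Visit F; enqueue H, L, P → queue [J, K, M, B, G, O, H, L, P]
Visit J; enqueue C, E, I → queue [K, M, B, G, O, H, L, P, C, E, I]
Visit K → queue [M, B, G, O, H, L, P, C, E, I]
Visit M; enqueue A → queue [B, G, O, H, L, P, C, E, I, A]
Visit B → queue [G, O, H, L, P, C, E, I, A]
Visit G → queue [O, H, L, P, C, E, I, A]
Visit O → queue [H, L, P, C, E, I, A]
Visit H → queue [L, P, C, E, I, A]
Visit L → queue [P, C, E, I, A]
Visit P → queue [C, E, I, A]
Visit C → queue [E, I, A]
Visit E → queue [I, A]
Visit I → queue [A]
Visit A → queue []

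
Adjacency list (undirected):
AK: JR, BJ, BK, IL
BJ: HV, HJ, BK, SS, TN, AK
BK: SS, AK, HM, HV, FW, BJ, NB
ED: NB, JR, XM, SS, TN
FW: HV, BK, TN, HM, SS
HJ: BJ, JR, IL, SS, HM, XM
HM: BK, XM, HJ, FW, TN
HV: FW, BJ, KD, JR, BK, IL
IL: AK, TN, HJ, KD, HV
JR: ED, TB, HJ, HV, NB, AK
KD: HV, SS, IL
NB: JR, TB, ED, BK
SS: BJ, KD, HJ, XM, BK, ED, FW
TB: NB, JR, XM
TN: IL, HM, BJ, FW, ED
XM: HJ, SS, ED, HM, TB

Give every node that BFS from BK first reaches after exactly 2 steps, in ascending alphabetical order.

Level 0: BK
Level 1: AK, BJ, FW, HM, HV, NB, SS
Level 2: ED, HJ, IL, JR, KD, TB, TN, XM

ED, HJ, IL, JR, KD, TB, TN, XM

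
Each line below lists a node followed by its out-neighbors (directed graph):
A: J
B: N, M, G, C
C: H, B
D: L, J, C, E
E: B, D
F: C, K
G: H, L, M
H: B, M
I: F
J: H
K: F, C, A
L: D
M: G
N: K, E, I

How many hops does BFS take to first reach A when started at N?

2

Level 0: N
Level 1: E, I, K
Level 2: A, B, C, D, F
Level 3: G, H, J, L, M
A first appears at level 2.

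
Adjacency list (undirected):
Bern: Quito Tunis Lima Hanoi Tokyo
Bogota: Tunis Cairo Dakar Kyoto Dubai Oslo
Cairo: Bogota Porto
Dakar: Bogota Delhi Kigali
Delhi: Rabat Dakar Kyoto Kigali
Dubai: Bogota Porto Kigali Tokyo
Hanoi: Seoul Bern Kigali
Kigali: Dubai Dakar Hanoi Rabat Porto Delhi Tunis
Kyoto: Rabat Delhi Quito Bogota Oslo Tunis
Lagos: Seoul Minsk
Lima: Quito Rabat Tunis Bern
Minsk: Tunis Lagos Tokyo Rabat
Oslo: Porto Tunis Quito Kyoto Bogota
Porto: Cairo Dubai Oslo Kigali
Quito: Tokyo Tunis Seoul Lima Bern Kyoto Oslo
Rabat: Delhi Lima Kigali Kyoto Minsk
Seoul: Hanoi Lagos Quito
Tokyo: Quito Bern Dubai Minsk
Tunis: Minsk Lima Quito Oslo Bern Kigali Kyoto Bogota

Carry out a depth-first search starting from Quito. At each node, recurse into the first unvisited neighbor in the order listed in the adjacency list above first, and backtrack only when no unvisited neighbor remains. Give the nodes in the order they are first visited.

Quito → Tokyo → Bern → Tunis → Minsk → Lagos → Seoul → Hanoi → Kigali → Dubai → Bogota → Cairo → Porto → Oslo → Kyoto → Rabat → Delhi → Dakar → Lima

Visit Quito
Quito → Tokyo
Tokyo → Bern
Bern → Tunis
Tunis → Minsk
Minsk → Lagos
Lagos → Seoul
Seoul → Hanoi
Hanoi → Kigali
Kigali → Dubai
Dubai → Bogota
Bogota → Cairo
Cairo → Porto
Porto → Oslo
Oslo → Kyoto
Kyoto → Rabat
Rabat → Delhi
Delhi → Dakar
Rabat → Lima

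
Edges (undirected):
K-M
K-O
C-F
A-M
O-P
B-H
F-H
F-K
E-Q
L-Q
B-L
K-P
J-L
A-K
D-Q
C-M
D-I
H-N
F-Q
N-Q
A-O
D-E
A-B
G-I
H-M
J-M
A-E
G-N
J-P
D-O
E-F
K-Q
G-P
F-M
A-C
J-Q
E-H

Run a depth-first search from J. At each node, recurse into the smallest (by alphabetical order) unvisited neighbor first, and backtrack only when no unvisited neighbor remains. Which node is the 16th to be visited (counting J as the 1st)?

Visit J
J → L
L → B
B → A
A → C
C → F
F → E
E → D
D → I
I → G
G → N
N → H
H → M
M → K
K → O
O → P
K → Q

Visit order: J, L, B, A, C, F, E, D, I, G, N, H, M, K, O, P, Q

P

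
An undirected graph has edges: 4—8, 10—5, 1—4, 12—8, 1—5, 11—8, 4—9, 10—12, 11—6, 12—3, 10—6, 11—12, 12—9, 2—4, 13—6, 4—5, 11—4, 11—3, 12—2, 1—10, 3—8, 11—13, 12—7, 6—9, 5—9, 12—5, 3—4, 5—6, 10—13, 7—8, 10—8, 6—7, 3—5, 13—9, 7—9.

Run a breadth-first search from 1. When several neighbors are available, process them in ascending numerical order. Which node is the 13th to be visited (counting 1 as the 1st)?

Visit 1; enqueue 4, 5, 10 → queue [4, 5, 10]
Visit 4; enqueue 2, 3, 8, 9, 11 → queue [5, 10, 2, 3, 8, 9, 11]
Visit 5; enqueue 6, 12 → queue [10, 2, 3, 8, 9, 11, 6, 12]
Visit 10; enqueue 13 → queue [2, 3, 8, 9, 11, 6, 12, 13]
Visit 2 → queue [3, 8, 9, 11, 6, 12, 13]
Visit 3 → queue [8, 9, 11, 6, 12, 13]
Visit 8; enqueue 7 → queue [9, 11, 6, 12, 13, 7]
Visit 9 → queue [11, 6, 12, 13, 7]
Visit 11 → queue [6, 12, 13, 7]
Visit 6 → queue [12, 13, 7]
Visit 12 → queue [13, 7]
Visit 13 → queue [7]
Visit 7 → queue []

Visit order: 1, 4, 5, 10, 2, 3, 8, 9, 11, 6, 12, 13, 7

7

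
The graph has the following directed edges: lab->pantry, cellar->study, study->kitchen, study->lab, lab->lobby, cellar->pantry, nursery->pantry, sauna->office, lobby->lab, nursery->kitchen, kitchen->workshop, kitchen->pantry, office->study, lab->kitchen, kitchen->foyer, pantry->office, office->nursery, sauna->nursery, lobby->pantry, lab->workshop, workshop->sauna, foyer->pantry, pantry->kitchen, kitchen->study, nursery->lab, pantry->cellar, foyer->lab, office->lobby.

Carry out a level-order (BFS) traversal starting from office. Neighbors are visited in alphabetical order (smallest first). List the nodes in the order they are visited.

office lobby nursery study lab pantry kitchen workshop cellar foyer sauna

Visit office; enqueue lobby, nursery, study → queue [lobby, nursery, study]
Visit lobby; enqueue lab, pantry → queue [nursery, study, lab, pantry]
Visit nursery; enqueue kitchen → queue [study, lab, pantry, kitchen]
Visit study → queue [lab, pantry, kitchen]
Visit lab; enqueue workshop → queue [pantry, kitchen, workshop]
Visit pantry; enqueue cellar → queue [kitchen, workshop, cellar]
Visit kitchen; enqueue foyer → queue [workshop, cellar, foyer]
Visit workshop; enqueue sauna → queue [cellar, foyer, sauna]
Visit cellar → queue [foyer, sauna]
Visit foyer → queue [sauna]
Visit sauna → queue []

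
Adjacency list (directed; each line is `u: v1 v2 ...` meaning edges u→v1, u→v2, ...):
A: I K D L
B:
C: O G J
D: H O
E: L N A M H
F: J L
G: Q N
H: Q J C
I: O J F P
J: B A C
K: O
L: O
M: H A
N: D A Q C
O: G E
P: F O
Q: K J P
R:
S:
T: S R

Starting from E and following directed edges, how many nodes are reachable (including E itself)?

17

BFS from E visits: E, L, N, A, M, H, O, D, Q, C, I, K, J, G, P, F, B
Reachable nodes: 17 of 20 total.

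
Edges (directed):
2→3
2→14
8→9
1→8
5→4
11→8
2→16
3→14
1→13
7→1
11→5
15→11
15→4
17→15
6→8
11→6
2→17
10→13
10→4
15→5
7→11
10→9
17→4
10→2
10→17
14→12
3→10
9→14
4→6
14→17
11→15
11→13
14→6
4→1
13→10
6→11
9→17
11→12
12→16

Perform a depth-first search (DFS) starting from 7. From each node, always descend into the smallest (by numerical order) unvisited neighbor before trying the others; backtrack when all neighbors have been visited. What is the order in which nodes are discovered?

Visit 7
7 → 1
1 → 8
8 → 9
9 → 14
14 → 6
6 → 11
11 → 5
5 → 4
11 → 12
12 → 16
11 → 13
13 → 10
10 → 2
2 → 3
2 → 17
17 → 15

7 -> 1 -> 8 -> 9 -> 14 -> 6 -> 11 -> 5 -> 4 -> 12 -> 16 -> 13 -> 10 -> 2 -> 3 -> 17 -> 15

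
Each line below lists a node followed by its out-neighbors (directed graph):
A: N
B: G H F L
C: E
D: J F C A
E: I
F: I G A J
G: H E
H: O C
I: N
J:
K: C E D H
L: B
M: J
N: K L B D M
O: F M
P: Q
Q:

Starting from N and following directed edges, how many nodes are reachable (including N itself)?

15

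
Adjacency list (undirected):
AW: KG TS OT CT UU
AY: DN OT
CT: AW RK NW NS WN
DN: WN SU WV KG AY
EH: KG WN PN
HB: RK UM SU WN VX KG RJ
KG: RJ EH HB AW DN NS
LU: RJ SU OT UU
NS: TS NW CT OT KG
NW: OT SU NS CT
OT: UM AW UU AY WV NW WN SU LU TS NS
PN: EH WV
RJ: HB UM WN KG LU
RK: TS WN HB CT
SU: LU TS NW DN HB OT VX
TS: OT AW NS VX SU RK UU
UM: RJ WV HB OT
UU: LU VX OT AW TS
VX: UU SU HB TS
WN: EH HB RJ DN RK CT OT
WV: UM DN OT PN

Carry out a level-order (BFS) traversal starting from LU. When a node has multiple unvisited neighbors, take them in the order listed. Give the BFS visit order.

Visit LU; enqueue RJ, SU, OT, UU → queue [RJ, SU, OT, UU]
Visit RJ; enqueue HB, UM, WN, KG → queue [SU, OT, UU, HB, UM, WN, KG]
Visit SU; enqueue TS, NW, DN, VX → queue [OT, UU, HB, UM, WN, KG, TS, NW, DN, VX]
Visit OT; enqueue AW, AY, WV, NS → queue [UU, HB, UM, WN, KG, TS, NW, DN, VX, AW, AY, WV, NS]
Visit UU → queue [HB, UM, WN, KG, TS, NW, DN, VX, AW, AY, WV, NS]
Visit HB; enqueue RK → queue [UM, WN, KG, TS, NW, DN, VX, AW, AY, WV, NS, RK]
Visit UM → queue [WN, KG, TS, NW, DN, VX, AW, AY, WV, NS, RK]
Visit WN; enqueue EH, CT → queue [KG, TS, NW, DN, VX, AW, AY, WV, NS, RK, EH, CT]
Visit KG → queue [TS, NW, DN, VX, AW, AY, WV, NS, RK, EH, CT]
Visit TS → queue [NW, DN, VX, AW, AY, WV, NS, RK, EH, CT]
Visit NW → queue [DN, VX, AW, AY, WV, NS, RK, EH, CT]
Visit DN → queue [VX, AW, AY, WV, NS, RK, EH, CT]
Visit VX → queue [AW, AY, WV, NS, RK, EH, CT]
Visit AW → queue [AY, WV, NS, RK, EH, CT]
Visit AY → queue [WV, NS, RK, EH, CT]
Visit WV; enqueue PN → queue [NS, RK, EH, CT, PN]
Visit NS → queue [RK, EH, CT, PN]
Visit RK → queue [EH, CT, PN]
Visit EH → queue [CT, PN]
Visit CT → queue [PN]
Visit PN → queue []

LU RJ SU OT UU HB UM WN KG TS NW DN VX AW AY WV NS RK EH CT PN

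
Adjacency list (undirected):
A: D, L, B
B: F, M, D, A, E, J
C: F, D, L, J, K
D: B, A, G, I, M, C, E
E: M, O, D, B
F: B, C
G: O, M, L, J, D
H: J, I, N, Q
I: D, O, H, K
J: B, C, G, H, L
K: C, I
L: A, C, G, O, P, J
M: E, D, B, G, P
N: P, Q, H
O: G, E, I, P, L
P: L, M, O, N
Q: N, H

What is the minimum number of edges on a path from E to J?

2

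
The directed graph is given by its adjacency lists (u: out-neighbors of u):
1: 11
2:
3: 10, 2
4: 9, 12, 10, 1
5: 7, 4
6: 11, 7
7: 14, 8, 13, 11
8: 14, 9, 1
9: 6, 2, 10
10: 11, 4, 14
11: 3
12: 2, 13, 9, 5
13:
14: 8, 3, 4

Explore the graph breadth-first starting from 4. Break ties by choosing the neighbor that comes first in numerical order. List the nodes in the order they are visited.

4 1 9 10 12 11 2 6 14 5 13 3 7 8

Visit 4; enqueue 1, 9, 10, 12 → queue [1, 9, 10, 12]
Visit 1; enqueue 11 → queue [9, 10, 12, 11]
Visit 9; enqueue 2, 6 → queue [10, 12, 11, 2, 6]
Visit 10; enqueue 14 → queue [12, 11, 2, 6, 14]
Visit 12; enqueue 5, 13 → queue [11, 2, 6, 14, 5, 13]
Visit 11; enqueue 3 → queue [2, 6, 14, 5, 13, 3]
Visit 2 → queue [6, 14, 5, 13, 3]
Visit 6; enqueue 7 → queue [14, 5, 13, 3, 7]
Visit 14; enqueue 8 → queue [5, 13, 3, 7, 8]
Visit 5 → queue [13, 3, 7, 8]
Visit 13 → queue [3, 7, 8]
Visit 3 → queue [7, 8]
Visit 7 → queue [8]
Visit 8 → queue []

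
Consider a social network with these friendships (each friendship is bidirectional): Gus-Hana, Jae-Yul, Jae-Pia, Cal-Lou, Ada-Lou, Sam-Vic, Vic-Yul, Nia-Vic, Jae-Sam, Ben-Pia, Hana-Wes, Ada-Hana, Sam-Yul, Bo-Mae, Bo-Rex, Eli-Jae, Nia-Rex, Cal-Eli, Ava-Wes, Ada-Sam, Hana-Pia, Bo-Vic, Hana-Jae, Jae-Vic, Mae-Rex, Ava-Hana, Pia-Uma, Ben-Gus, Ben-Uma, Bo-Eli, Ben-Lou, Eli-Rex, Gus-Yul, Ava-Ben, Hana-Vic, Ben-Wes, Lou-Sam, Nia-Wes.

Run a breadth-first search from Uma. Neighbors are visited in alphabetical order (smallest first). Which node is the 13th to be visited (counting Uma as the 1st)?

Visit Uma; enqueue Ben, Pia → queue [Ben, Pia]
Visit Ben; enqueue Ava, Gus, Lou, Wes → queue [Pia, Ava, Gus, Lou, Wes]
Visit Pia; enqueue Hana, Jae → queue [Ava, Gus, Lou, Wes, Hana, Jae]
Visit Ava → queue [Gus, Lou, Wes, Hana, Jae]
Visit Gus; enqueue Yul → queue [Lou, Wes, Hana, Jae, Yul]
Visit Lou; enqueue Ada, Cal, Sam → queue [Wes, Hana, Jae, Yul, Ada, Cal, Sam]
Visit Wes; enqueue Nia → queue [Hana, Jae, Yul, Ada, Cal, Sam, Nia]
Visit Hana; enqueue Vic → queue [Jae, Yul, Ada, Cal, Sam, Nia, Vic]
Visit Jae; enqueue Eli → queue [Yul, Ada, Cal, Sam, Nia, Vic, Eli]
Visit Yul → queue [Ada, Cal, Sam, Nia, Vic, Eli]
Visit Ada → queue [Cal, Sam, Nia, Vic, Eli]
Visit Cal → queue [Sam, Nia, Vic, Eli]
Visit Sam → queue [Nia, Vic, Eli]
Visit Nia; enqueue Rex → queue [Vic, Eli, Rex]
Visit Vic; enqueue Bo → queue [Eli, Rex, Bo]
Visit Eli → queue [Rex, Bo]
Visit Rex; enqueue Mae → queue [Bo, Mae]
Visit Bo → queue [Mae]
Visit Mae → queue []

Visit order: Uma, Ben, Pia, Ava, Gus, Lou, Wes, Hana, Jae, Yul, Ada, Cal, Sam, Nia, Vic, Eli, Rex, Bo, Mae

Sam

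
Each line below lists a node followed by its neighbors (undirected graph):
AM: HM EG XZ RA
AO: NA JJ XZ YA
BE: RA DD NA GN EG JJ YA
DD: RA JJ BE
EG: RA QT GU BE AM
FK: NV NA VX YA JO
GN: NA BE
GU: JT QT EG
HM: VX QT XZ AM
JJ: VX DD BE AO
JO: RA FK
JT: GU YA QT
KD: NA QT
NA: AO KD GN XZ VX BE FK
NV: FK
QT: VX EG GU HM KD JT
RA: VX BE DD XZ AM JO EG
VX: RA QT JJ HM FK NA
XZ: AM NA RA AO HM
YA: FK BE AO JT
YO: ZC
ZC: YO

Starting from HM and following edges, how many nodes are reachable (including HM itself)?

BFS from HM visits: HM, VX, QT, XZ, AM, RA, JJ, FK, NA, EG, GU, KD, JT, AO, BE, DD, JO, NV, YA, GN
Reachable nodes: 20 of 22 total.

20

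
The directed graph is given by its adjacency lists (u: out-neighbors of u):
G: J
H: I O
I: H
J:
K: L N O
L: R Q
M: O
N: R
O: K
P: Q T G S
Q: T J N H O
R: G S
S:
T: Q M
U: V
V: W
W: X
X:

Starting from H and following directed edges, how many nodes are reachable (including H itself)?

13

BFS from H visits: H, I, O, K, L, N, R, Q, G, S, T, J, M
Reachable nodes: 13 of 18 total.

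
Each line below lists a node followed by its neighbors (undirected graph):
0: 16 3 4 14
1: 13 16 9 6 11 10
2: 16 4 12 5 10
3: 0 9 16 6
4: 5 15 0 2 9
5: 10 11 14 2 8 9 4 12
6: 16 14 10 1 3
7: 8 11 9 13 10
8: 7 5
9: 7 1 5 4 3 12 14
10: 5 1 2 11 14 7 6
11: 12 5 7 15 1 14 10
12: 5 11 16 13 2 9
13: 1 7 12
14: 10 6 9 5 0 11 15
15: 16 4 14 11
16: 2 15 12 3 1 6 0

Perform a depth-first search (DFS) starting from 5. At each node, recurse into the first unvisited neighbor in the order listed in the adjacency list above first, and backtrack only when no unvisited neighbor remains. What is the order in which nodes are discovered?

Visit 5
5 → 10
10 → 1
1 → 13
13 → 7
7 → 8
7 → 11
11 → 12
12 → 16
16 → 2
2 → 4
4 → 15
15 → 14
14 → 6
6 → 3
3 → 0
3 → 9

5, 10, 1, 13, 7, 8, 11, 12, 16, 2, 4, 15, 14, 6, 3, 0, 9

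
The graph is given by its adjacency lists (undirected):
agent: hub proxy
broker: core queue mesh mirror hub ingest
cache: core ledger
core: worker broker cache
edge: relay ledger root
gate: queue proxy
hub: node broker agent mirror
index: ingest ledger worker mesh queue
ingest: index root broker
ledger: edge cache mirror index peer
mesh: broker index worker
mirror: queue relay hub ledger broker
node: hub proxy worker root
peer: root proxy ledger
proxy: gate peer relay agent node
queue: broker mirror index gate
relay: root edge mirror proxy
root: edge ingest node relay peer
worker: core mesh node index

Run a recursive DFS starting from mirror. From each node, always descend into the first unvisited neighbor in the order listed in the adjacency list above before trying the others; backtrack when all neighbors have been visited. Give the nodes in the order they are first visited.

mirror -> queue -> broker -> core -> worker -> mesh -> index -> ingest -> root -> edge -> relay -> proxy -> gate -> peer -> ledger -> cache -> agent -> hub -> node

Visit mirror
mirror → queue
queue → broker
broker → core
core → worker
worker → mesh
mesh → index
index → ingest
ingest → root
root → edge
edge → relay
relay → proxy
proxy → gate
proxy → peer
peer → ledger
ledger → cache
proxy → agent
agent → hub
hub → node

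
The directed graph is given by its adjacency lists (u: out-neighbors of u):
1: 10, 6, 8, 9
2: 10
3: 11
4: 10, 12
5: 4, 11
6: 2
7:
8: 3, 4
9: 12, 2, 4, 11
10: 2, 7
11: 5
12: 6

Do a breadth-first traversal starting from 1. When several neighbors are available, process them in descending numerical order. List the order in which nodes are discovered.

Visit 1; enqueue 10, 9, 8, 6 → queue [10, 9, 8, 6]
Visit 10; enqueue 7, 2 → queue [9, 8, 6, 7, 2]
Visit 9; enqueue 12, 11, 4 → queue [8, 6, 7, 2, 12, 11, 4]
Visit 8; enqueue 3 → queue [6, 7, 2, 12, 11, 4, 3]
Visit 6 → queue [7, 2, 12, 11, 4, 3]
Visit 7 → queue [2, 12, 11, 4, 3]
Visit 2 → queue [12, 11, 4, 3]
Visit 12 → queue [11, 4, 3]
Visit 11; enqueue 5 → queue [4, 3, 5]
Visit 4 → queue [3, 5]
Visit 3 → queue [5]
Visit 5 → queue []

1, 10, 9, 8, 6, 7, 2, 12, 11, 4, 3, 5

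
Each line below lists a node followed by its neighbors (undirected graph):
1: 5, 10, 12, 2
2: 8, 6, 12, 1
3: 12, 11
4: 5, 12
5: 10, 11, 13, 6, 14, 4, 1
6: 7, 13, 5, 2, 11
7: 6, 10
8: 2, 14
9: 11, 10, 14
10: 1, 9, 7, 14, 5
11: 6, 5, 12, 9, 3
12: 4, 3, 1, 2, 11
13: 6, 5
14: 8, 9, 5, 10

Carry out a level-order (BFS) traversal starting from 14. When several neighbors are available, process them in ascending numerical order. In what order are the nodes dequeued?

14 5 8 9 10 1 4 6 11 13 2 7 12 3

Visit 14; enqueue 5, 8, 9, 10 → queue [5, 8, 9, 10]
Visit 5; enqueue 1, 4, 6, 11, 13 → queue [8, 9, 10, 1, 4, 6, 11, 13]
Visit 8; enqueue 2 → queue [9, 10, 1, 4, 6, 11, 13, 2]
Visit 9 → queue [10, 1, 4, 6, 11, 13, 2]
Visit 10; enqueue 7 → queue [1, 4, 6, 11, 13, 2, 7]
Visit 1; enqueue 12 → queue [4, 6, 11, 13, 2, 7, 12]
Visit 4 → queue [6, 11, 13, 2, 7, 12]
Visit 6 → queue [11, 13, 2, 7, 12]
Visit 11; enqueue 3 → queue [13, 2, 7, 12, 3]
Visit 13 → queue [2, 7, 12, 3]
Visit 2 → queue [7, 12, 3]
Visit 7 → queue [12, 3]
Visit 12 → queue [3]
Visit 3 → queue []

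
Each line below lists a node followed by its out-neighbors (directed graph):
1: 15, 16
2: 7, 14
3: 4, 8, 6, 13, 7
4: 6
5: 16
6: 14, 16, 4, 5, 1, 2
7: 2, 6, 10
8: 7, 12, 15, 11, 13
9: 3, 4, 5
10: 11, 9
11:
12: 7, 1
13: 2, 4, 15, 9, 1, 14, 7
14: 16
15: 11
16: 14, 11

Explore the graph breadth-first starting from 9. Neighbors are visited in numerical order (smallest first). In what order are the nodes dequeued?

Visit 9; enqueue 3, 4, 5 → queue [3, 4, 5]
Visit 3; enqueue 6, 7, 8, 13 → queue [4, 5, 6, 7, 8, 13]
Visit 4 → queue [5, 6, 7, 8, 13]
Visit 5; enqueue 16 → queue [6, 7, 8, 13, 16]
Visit 6; enqueue 1, 2, 14 → queue [7, 8, 13, 16, 1, 2, 14]
Visit 7; enqueue 10 → queue [8, 13, 16, 1, 2, 14, 10]
Visit 8; enqueue 11, 12, 15 → queue [13, 16, 1, 2, 14, 10, 11, 12, 15]
Visit 13 → queue [16, 1, 2, 14, 10, 11, 12, 15]
Visit 16 → queue [1, 2, 14, 10, 11, 12, 15]
Visit 1 → queue [2, 14, 10, 11, 12, 15]
Visit 2 → queue [14, 10, 11, 12, 15]
Visit 14 → queue [10, 11, 12, 15]
Visit 10 → queue [11, 12, 15]
Visit 11 → queue [12, 15]
Visit 12 → queue [15]
Visit 15 → queue []

9, 3, 4, 5, 6, 7, 8, 13, 16, 1, 2, 14, 10, 11, 12, 15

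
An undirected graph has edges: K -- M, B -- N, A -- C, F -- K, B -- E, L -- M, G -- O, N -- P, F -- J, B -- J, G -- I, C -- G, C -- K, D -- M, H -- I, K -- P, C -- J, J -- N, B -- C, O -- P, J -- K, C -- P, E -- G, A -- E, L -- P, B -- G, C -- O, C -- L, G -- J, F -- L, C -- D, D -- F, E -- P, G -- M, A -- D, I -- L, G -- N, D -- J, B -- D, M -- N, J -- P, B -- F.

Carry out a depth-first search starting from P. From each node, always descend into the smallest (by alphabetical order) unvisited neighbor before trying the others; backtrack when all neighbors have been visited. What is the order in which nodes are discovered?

P, C, A, D, B, E, G, I, H, L, F, J, K, M, N, O

Visit P
P → C
C → A
A → D
D → B
B → E
E → G
G → I
I → H
I → L
L → F
F → J
J → K
K → M
M → N
G → O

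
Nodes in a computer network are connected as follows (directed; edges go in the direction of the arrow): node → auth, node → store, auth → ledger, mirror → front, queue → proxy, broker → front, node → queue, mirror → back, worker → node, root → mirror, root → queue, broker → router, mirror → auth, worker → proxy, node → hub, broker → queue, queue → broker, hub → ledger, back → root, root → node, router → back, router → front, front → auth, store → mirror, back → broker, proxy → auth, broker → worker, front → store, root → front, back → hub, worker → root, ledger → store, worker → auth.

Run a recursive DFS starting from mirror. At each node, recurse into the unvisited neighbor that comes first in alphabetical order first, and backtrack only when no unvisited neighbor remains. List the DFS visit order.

Visit mirror
mirror → auth
auth → ledger
ledger → store
mirror → back
back → broker
broker → front
broker → queue
queue → proxy
broker → router
broker → worker
worker → node
node → hub
worker → root

mirror, auth, ledger, store, back, broker, front, queue, proxy, router, worker, node, hub, root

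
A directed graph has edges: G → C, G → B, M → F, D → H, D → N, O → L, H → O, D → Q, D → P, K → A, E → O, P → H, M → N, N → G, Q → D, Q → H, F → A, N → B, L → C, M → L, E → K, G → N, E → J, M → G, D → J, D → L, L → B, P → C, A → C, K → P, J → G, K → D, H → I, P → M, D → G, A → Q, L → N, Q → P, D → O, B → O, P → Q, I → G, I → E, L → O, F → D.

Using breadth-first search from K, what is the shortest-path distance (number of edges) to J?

Level 0: K
Level 1: A, D, P
Level 2: C, G, H, J, L, M, N, O, Q
Level 3: B, F, I
Level 4: E
J first appears at level 2.

2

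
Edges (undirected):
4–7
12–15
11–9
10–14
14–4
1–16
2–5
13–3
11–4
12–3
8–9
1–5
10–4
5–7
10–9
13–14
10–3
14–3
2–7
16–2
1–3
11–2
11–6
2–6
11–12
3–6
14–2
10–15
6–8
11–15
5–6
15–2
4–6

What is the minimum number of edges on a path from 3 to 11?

Level 0: 3
Level 1: 1, 6, 10, 12, 13, 14
Level 2: 2, 4, 5, 8, 9, 11, 15, 16
Level 3: 7
11 first appears at level 2.

2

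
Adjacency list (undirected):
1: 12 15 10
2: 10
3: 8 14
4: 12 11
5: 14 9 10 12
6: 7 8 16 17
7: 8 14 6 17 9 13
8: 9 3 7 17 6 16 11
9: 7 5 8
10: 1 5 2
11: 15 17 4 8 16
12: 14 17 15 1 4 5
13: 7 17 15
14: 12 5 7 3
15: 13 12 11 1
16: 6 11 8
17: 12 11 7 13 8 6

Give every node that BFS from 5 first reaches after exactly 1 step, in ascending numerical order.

Level 0: 5
Level 1: 9, 10, 12, 14
Level 2: 1, 2, 3, 4, 7, 8, 15, 17
Level 3: 6, 11, 13, 16

9, 10, 12, 14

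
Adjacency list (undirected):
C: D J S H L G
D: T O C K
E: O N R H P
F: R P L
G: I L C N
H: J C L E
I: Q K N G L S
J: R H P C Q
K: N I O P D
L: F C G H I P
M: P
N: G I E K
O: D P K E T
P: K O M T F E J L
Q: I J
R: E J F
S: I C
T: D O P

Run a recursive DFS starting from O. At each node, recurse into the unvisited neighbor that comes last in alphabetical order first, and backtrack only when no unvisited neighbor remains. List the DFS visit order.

O T P M L I S C J R F E N K D G H Q

Visit O
O → T
T → P
P → M
P → L
L → I
I → S
S → C
C → J
J → R
R → F
R → E
E → N
N → K
K → D
N → G
E → H
J → Q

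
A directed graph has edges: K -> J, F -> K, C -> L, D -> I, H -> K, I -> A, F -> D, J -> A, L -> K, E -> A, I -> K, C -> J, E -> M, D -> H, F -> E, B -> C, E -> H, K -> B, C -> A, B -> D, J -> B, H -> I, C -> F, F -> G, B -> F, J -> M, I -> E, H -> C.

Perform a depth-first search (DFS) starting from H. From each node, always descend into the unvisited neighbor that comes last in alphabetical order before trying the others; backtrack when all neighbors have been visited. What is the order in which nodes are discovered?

Visit H
H → K
K → J
J → M
J → B
B → F
F → G
F → E
E → A
F → D
D → I
B → C
C → L

H, K, J, M, B, F, G, E, A, D, I, C, L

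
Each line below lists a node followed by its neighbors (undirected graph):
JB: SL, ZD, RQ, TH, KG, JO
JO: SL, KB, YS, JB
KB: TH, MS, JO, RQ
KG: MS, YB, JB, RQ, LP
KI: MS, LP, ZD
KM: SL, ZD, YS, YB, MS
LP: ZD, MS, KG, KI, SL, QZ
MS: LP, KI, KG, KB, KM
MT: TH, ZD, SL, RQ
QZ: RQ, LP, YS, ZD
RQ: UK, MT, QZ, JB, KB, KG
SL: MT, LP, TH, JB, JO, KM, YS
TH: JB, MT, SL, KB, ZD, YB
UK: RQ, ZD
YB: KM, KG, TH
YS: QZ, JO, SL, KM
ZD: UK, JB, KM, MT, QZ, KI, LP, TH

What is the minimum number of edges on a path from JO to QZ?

Level 0: JO
Level 1: JB, KB, SL, YS
Level 2: KG, KM, LP, MS, MT, QZ, RQ, TH, ZD
Level 3: KI, UK, YB
QZ first appears at level 2.

2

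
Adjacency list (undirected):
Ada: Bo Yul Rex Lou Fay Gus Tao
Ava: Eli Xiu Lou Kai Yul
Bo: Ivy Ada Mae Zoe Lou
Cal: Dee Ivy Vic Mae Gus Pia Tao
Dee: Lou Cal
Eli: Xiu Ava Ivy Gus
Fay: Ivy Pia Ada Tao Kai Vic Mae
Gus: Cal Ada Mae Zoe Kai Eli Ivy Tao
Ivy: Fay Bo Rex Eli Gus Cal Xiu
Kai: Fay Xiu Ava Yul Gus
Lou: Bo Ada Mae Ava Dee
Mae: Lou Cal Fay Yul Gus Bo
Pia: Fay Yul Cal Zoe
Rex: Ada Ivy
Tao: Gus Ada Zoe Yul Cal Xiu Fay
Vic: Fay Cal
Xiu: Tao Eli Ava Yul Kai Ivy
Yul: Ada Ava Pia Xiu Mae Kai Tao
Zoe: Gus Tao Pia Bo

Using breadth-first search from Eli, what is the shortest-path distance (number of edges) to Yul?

2

Level 0: Eli
Level 1: Ava, Gus, Ivy, Xiu
Level 2: Ada, Bo, Cal, Fay, Kai, Lou, Mae, Rex, Tao, Yul, Zoe
Level 3: Dee, Pia, Vic
Yul first appears at level 2.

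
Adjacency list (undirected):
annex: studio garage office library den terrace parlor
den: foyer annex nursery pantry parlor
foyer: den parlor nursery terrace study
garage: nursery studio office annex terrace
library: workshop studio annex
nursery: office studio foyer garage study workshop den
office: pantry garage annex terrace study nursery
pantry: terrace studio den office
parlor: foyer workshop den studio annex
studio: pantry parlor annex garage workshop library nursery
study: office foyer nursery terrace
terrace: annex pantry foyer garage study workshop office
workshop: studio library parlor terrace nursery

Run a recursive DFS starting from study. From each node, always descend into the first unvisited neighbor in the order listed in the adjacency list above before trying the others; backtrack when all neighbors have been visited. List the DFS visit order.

study office pantry terrace annex studio parlor foyer den nursery garage workshop library

Visit study
study → office
office → pantry
pantry → terrace
terrace → annex
annex → studio
studio → parlor
parlor → foyer
foyer → den
den → nursery
nursery → garage
nursery → workshop
workshop → library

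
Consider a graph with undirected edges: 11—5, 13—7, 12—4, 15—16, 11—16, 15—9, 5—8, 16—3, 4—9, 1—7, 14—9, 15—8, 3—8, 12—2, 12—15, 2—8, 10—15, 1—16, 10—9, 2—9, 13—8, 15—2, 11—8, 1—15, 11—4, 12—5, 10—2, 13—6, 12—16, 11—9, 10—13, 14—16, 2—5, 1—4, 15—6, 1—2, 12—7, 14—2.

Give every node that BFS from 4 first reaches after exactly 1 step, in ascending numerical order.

1, 9, 11, 12

Level 0: 4
Level 1: 1, 9, 11, 12
Level 2: 2, 5, 7, 8, 10, 14, 15, 16
Level 3: 3, 6, 13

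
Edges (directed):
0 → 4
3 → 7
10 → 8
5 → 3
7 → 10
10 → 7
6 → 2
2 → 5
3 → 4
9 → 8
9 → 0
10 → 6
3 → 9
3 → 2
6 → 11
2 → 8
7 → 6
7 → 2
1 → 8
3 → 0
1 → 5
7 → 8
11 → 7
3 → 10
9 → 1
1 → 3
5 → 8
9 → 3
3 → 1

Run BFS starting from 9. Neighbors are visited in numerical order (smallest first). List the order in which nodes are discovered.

9, 0, 1, 3, 8, 4, 5, 2, 7, 10, 6, 11

Visit 9; enqueue 0, 1, 3, 8 → queue [0, 1, 3, 8]
Visit 0; enqueue 4 → queue [1, 3, 8, 4]
Visit 1; enqueue 5 → queue [3, 8, 4, 5]
Visit 3; enqueue 2, 7, 10 → queue [8, 4, 5, 2, 7, 10]
Visit 8 → queue [4, 5, 2, 7, 10]
Visit 4 → queue [5, 2, 7, 10]
Visit 5 → queue [2, 7, 10]
Visit 2 → queue [7, 10]
Visit 7; enqueue 6 → queue [10, 6]
Visit 10 → queue [6]
Visit 6; enqueue 11 → queue [11]
Visit 11 → queue []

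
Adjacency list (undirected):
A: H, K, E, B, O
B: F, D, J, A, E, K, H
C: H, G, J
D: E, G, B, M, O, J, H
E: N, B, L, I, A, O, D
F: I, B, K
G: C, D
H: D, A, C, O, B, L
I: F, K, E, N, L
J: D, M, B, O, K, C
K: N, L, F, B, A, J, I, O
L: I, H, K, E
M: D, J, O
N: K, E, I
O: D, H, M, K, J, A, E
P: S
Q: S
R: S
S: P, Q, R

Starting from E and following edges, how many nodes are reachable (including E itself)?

BFS from E visits: E, O, N, L, I, D, B, A, M, K, J, H, F, G, C
Reachable nodes: 15 of 19 total.

15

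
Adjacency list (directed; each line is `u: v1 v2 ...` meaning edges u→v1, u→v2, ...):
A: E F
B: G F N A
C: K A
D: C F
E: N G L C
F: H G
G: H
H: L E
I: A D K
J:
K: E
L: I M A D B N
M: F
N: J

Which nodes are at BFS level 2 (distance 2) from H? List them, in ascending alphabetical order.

Level 0: H
Level 1: E, L
Level 2: A, B, C, D, G, I, M, N
Level 3: F, J, K

A, B, C, D, G, I, M, N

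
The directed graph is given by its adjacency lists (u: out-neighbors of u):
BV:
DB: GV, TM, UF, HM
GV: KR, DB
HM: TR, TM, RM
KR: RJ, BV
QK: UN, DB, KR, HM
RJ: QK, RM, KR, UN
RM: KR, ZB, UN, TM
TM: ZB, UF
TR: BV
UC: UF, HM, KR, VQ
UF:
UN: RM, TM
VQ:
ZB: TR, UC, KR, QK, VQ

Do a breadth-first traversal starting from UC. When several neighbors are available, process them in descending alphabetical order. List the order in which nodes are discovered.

UC, VQ, UF, KR, HM, RJ, BV, TR, TM, RM, UN, QK, ZB, DB, GV

Visit UC; enqueue VQ, UF, KR, HM → queue [VQ, UF, KR, HM]
Visit VQ → queue [UF, KR, HM]
Visit UF → queue [KR, HM]
Visit KR; enqueue RJ, BV → queue [HM, RJ, BV]
Visit HM; enqueue TR, TM, RM → queue [RJ, BV, TR, TM, RM]
Visit RJ; enqueue UN, QK → queue [BV, TR, TM, RM, UN, QK]
Visit BV → queue [TR, TM, RM, UN, QK]
Visit TR → queue [TM, RM, UN, QK]
Visit TM; enqueue ZB → queue [RM, UN, QK, ZB]
Visit RM → queue [UN, QK, ZB]
Visit UN → queue [QK, ZB]
Visit QK; enqueue DB → queue [ZB, DB]
Visit ZB → queue [DB]
Visit DB; enqueue GV → queue [GV]
Visit GV → queue []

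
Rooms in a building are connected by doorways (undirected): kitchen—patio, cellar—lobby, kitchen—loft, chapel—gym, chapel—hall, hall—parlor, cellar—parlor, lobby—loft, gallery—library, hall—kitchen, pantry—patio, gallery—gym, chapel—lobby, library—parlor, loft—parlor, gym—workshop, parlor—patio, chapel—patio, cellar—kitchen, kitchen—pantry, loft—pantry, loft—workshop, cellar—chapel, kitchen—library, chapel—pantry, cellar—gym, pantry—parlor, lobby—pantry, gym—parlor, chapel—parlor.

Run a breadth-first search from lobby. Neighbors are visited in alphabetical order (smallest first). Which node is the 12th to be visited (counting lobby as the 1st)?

Visit lobby; enqueue cellar, chapel, loft, pantry → queue [cellar, chapel, loft, pantry]
Visit cellar; enqueue gym, kitchen, parlor → queue [chapel, loft, pantry, gym, kitchen, parlor]
Visit chapel; enqueue hall, patio → queue [loft, pantry, gym, kitchen, parlor, hall, patio]
Visit loft; enqueue workshop → queue [pantry, gym, kitchen, parlor, hall, patio, workshop]
Visit pantry → queue [gym, kitchen, parlor, hall, patio, workshop]
Visit gym; enqueue gallery → queue [kitchen, parlor, hall, patio, workshop, gallery]
Visit kitchen; enqueue library → queue [parlor, hall, patio, workshop, gallery, library]
Visit parlor → queue [hall, patio, workshop, gallery, library]
Visit hall → queue [patio, workshop, gallery, library]
Visit patio → queue [workshop, gallery, library]
Visit workshop → queue [gallery, library]
Visit gallery → queue [library]
Visit library → queue []

Visit order: lobby, cellar, chapel, loft, pantry, gym, kitchen, parlor, hall, patio, workshop, gallery, library

gallery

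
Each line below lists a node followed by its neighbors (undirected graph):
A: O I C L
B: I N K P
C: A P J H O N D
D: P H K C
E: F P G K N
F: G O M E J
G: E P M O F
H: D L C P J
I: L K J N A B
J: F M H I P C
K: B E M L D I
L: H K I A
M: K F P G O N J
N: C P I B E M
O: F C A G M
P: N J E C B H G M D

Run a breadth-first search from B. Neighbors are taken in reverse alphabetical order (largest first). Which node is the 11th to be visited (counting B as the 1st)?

Visit B; enqueue P, N, K, I → queue [P, N, K, I]
Visit P; enqueue M, J, H, G, E, D, C → queue [N, K, I, M, J, H, G, E, D, C]
Visit N → queue [K, I, M, J, H, G, E, D, C]
Visit K; enqueue L → queue [I, M, J, H, G, E, D, C, L]
Visit I; enqueue A → queue [M, J, H, G, E, D, C, L, A]
Visit M; enqueue O, F → queue [J, H, G, E, D, C, L, A, O, F]
Visit J → queue [H, G, E, D, C, L, A, O, F]
Visit H → queue [G, E, D, C, L, A, O, F]
Visit G → queue [E, D, C, L, A, O, F]
Visit E → queue [D, C, L, A, O, F]
Visit D → queue [C, L, A, O, F]
Visit C → queue [L, A, O, F]
Visit L → queue [A, O, F]
Visit A → queue [O, F]
Visit O → queue [F]
Visit F → queue []

Visit order: B, P, N, K, I, M, J, H, G, E, D, C, L, A, O, F

D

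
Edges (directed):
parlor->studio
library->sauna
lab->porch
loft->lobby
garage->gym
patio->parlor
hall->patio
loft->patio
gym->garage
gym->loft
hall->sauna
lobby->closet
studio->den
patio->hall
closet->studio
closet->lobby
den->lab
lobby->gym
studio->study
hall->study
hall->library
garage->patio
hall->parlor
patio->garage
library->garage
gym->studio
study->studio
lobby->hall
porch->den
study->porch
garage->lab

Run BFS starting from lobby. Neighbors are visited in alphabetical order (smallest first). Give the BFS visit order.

lobby -> closet -> gym -> hall -> studio -> garage -> loft -> library -> parlor -> patio -> sauna -> study -> den -> lab -> porch

Visit lobby; enqueue closet, gym, hall → queue [closet, gym, hall]
Visit closet; enqueue studio → queue [gym, hall, studio]
Visit gym; enqueue garage, loft → queue [hall, studio, garage, loft]
Visit hall; enqueue library, parlor, patio, sauna, study → queue [studio, garage, loft, library, parlor, patio, sauna, study]
Visit studio; enqueue den → queue [garage, loft, library, parlor, patio, sauna, study, den]
Visit garage; enqueue lab → queue [loft, library, parlor, patio, sauna, study, den, lab]
Visit loft → queue [library, parlor, patio, sauna, study, den, lab]
Visit library → queue [parlor, patio, sauna, study, den, lab]
Visit parlor → queue [patio, sauna, study, den, lab]
Visit patio → queue [sauna, study, den, lab]
Visit sauna → queue [study, den, lab]
Visit study; enqueue porch → queue [den, lab, porch]
Visit den → queue [lab, porch]
Visit lab → queue [porch]
Visit porch → queue []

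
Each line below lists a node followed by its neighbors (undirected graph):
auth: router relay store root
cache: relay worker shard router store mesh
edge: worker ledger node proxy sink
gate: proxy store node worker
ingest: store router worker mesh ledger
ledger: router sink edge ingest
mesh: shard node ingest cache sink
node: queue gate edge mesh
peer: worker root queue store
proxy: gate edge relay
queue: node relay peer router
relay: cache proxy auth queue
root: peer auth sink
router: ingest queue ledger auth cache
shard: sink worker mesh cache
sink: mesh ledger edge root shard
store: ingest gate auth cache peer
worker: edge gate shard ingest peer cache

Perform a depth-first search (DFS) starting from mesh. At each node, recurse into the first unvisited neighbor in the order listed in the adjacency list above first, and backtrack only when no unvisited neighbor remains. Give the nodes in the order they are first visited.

Visit mesh
mesh → shard
shard → sink
sink → ledger
ledger → router
router → ingest
ingest → store
store → gate
gate → proxy
proxy → edge
edge → worker
worker → peer
peer → root
root → auth
auth → relay
relay → cache
relay → queue
queue → node

mesh, shard, sink, ledger, router, ingest, store, gate, proxy, edge, worker, peer, root, auth, relay, cache, queue, node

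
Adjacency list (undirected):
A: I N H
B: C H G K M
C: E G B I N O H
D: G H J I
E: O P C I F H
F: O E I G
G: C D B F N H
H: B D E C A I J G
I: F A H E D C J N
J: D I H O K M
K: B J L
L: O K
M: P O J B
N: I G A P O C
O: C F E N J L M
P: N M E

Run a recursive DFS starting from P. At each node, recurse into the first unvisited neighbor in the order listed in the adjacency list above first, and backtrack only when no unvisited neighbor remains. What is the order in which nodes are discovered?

P -> N -> I -> F -> O -> C -> E -> H -> B -> G -> D -> J -> K -> L -> M -> A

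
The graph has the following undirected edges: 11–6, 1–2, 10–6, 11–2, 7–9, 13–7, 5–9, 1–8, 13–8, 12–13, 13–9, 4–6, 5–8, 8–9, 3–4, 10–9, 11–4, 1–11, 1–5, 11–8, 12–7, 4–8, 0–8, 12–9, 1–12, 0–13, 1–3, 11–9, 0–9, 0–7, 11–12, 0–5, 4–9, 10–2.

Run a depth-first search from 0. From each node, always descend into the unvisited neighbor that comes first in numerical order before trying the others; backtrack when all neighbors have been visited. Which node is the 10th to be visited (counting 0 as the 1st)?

Visit 0
0 → 5
5 → 1
1 → 2
2 → 10
10 → 6
6 → 4
4 → 3
4 → 8
8 → 9
9 → 7
7 → 12
12 → 11
12 → 13

Visit order: 0, 5, 1, 2, 10, 6, 4, 3, 8, 9, 7, 12, 11, 13

9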